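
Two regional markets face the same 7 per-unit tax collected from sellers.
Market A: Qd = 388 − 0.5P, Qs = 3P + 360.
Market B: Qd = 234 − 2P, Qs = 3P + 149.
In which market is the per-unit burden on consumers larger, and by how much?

Market A, by 1.8.

Market A: pre-tax P* = 8, Q* = 384; post-tax Q = 381; per-unit burden on consumers = 6.
Market B: pre-tax P* = 17, Q* = 200; post-tax Q = 191.6; per-unit burden on consumers = 4.2.
Difference: 6 vs 4.2 → market A is larger by 1.8.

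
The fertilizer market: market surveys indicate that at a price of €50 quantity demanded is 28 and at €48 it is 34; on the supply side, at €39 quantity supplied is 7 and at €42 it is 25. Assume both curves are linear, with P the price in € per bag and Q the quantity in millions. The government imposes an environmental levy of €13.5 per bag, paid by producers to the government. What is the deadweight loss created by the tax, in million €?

Deadweight loss = €182.25 million.

Demand slope: (34 − 28)/(48 − 50) = -3, so Qd = 178 − 3P.
Supply slope: (25 − 7)/(42 − 39) = 6, so Qs = 6P − 227.
Without the tax, 178 − 3P = 6P − 227 gives 9P = 405, so P* = €45 and Q* = 43.
With the tax collected from producers, supply shifts: Qs = 6(P − 13.5) − 227.
Solving gives Q = 16 with buyers paying €54 and producers receiving €40.5 (the €13.5 wedge).
Quantity falls by |ΔQ| = |43 − 16| = 27.
DWL = ½ · t · |ΔQ| = ½ · 13.5 · 27 = €182.25.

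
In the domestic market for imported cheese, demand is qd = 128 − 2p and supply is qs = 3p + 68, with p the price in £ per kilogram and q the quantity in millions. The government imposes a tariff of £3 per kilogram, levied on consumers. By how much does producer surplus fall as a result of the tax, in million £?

Producer surplus falls by £122.64 million.

Without the tax, 128 − 2p = 3p + 68 gives 5p = 60, so p* = £12 and q* = 104.
With the tax collected from consumers, demand (in seller-price terms) shifts: qd = 128 − 2(p + 3).
New equilibrium: consumers pay £13.8, suppliers receive £10.8, q = 100.4. (Wedge: pb − ps = 3.)
ΔPS is the trapezoid between Q = 100.4 and Q = 104 of height £1.2: ½ · (104 + 100.4) · 1.2 = £122.64.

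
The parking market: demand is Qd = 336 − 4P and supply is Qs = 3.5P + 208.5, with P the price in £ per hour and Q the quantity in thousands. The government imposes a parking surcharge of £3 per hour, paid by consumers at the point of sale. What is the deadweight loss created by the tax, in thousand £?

Deadweight loss = £8.4 thousand.

Without the tax, 336 − 4P = 3.5P + 208.5 gives 7.5P = 127.5, so P* = £17 and Q* = 268.
With the tax collected from consumers, demand (in seller-price terms) shifts: Qd = 336 − 4(P + 3).
Solving gives Q = 262.4 with consumers paying £18.4 and producers receiving £15.4 (the £3 wedge).
Quantity falls by |ΔQ| = |268 − 262.4| = 5.6.
DWL = ½ · t · |ΔQ| = ½ · 3 · 5.6 = £8.4.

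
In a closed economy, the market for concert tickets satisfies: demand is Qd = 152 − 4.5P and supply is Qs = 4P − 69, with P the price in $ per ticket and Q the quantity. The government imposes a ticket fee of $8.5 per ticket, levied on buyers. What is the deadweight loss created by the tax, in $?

Deadweight loss = $76.5.

Before the tax: set 152 − 4.5P = 4P − 69 → P* = $26, Q* = 35.
With the tax collected from buyers, demand (in seller-price terms) shifts: Qd = 152 − 4.5(P + 8.5).
Solving gives Q = 17 with buyers paying $30 and producers receiving $21.5 (the $8.5 wedge).
Quantity falls by |ΔQ| = |35 − 17| = 18.
DWL = ½ · t · |ΔQ| = ½ · 8.5 · 18 = $76.5.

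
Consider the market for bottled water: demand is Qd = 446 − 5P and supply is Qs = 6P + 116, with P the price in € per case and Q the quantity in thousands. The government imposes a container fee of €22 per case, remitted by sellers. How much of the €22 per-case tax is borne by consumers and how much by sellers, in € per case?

Consumers bear €12 per case; sellers bear €10 per case.

Without the tax, 446 − 5P = 6P + 116 gives 11P = 330, so P* = €30 and Q* = 296.
With the tax collected from sellers, supply shifts: Qs = 6(P − 22) + 116.
New equilibrium: consumers pay €42, sellers receive €20, Q = 236. (Wedge: Pb − Ps = 22.)
Burden on consumers: €12; on sellers: €10. (They sum to €22.)
The less price-elastic side of the market bears the larger share of a per-unit tax.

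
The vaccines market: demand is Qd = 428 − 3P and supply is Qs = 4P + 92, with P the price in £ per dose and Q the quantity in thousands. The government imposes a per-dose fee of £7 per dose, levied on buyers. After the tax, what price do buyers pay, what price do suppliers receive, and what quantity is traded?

Without the tax, 428 − 3P = 4P + 92 gives 7P = 336, so P* = £48 and Q* = 284.
With the tax collected from buyers, demand (in seller-price terms) shifts: Qd = 428 − 3(P + 7).
New equilibrium: buyers pay £52, suppliers receive £45, Q = 272. (Wedge: Pb − Ps = 7.)

Buyers pay £52; suppliers receive £45; quantity = 272.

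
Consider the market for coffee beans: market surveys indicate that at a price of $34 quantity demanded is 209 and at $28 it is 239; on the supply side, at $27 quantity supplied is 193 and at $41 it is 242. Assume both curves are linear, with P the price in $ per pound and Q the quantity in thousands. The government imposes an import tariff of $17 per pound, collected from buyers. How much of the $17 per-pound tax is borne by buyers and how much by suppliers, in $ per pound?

Buyers bear $7 per pound; suppliers bear $10 per pound.

Demand slope: (239 − 209)/(28 − 34) = -5, so Qd = 379 − 5P.
Supply slope: (242 − 193)/(41 − 27) = 3.5, so Qs = 3.5P + 98.5.
Before the tax: set 379 − 5P = 3.5P + 98.5 → P* = $33, Q* = 214.
With the tax collected from buyers, demand (in seller-price terms) shifts: Qd = 379 − 5(P + 17).
New equilibrium: buyers pay $40, suppliers receive $23, Q = 179. (Wedge: Pb − Ps = 17.)
Burden on buyers: $7; on suppliers: $10. (They sum to $17.)
The less price-elastic side of the market bears the larger share of a per-unit tax.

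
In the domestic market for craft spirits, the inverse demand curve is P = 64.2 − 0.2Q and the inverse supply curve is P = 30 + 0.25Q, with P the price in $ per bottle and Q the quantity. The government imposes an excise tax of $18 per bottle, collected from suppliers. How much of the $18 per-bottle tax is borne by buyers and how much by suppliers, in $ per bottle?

Buyers bear $8 per bottle; suppliers bear $10 per bottle.

Inverting to Q(P) form: Qd = 321 − 5P; Qs = 4P − 120.
Without the tax, 321 − 5P = 4P − 120 gives 9P = 441, so P* = $49 and Q* = 76.
With the tax collected from suppliers, supply shifts: Qs = 4(P − 18) − 120.
Solving gives Q = 36 with buyers paying $57 and suppliers receiving $39 (the $18 wedge).
Burden on buyers: $8; on suppliers: $10. (They sum to $18.)
The less price-elastic side of the market bears the larger share of a per-unit tax.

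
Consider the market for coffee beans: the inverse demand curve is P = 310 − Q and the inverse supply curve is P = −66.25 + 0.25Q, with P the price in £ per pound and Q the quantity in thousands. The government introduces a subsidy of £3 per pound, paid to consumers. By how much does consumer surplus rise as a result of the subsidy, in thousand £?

Inverting to Q(P) form: Qd = 310 − P; Qs = 4P + 265.
Before the subsidy: set 310 − P = 4P + 265 → P* = £9, Q* = 301.
With a per-unit subsidy paid to consumers, each effectively pays P − 3, so demand becomes Qd = 310 − (P − 3).
Solving gives Q = 303.4 with consumers paying £6.6 and sellers receiving £9.6 (the £3 wedge).
ΔCS is the trapezoid between Q = 303.4 and Q = 301 of height £2.4: ½ · (301 + 303.4) · 2.4 = £725.28.

Consumer surplus rises by £725.28 thousand.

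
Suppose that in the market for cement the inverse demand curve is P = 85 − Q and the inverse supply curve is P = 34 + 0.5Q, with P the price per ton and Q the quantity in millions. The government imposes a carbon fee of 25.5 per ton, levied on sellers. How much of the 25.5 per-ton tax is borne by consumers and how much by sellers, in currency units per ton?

Inverting to Q(P) form: Qd = 85 − P; Qs = 2P − 68.
Before the tax: set 85 − P = 2P − 68 → P* = 51, Q* = 34.
With the tax collected from sellers, supply shifts: Qs = 2(P − 25.5) − 68.
New equilibrium: consumers pay 68, sellers receive 42.5, Q = 17. (Wedge: Pb − Ps = 25.5.)
Burden on consumers: 17; on sellers: 8.5. (They sum to 25.5.)
The less price-elastic side of the market bears the larger share of a per-unit tax.

Consumers bear 17 per ton; sellers bear 8.5 per ton.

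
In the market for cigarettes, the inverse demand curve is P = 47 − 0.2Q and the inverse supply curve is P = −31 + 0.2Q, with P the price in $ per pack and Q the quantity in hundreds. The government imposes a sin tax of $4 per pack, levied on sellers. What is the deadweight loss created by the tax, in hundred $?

Deadweight loss = $20 hundred.

Rewrite in direct form: Qd = 235 − 5P and Qs = 5P + 155.
Before the tax: set 235 − 5P = 5P + 155 → P* = $8, Q* = 195.
With the tax collected from sellers, supply shifts: Qs = 5(P − 4) + 155.
New equilibrium: consumers pay $10, sellers receive $6, Q = 185. (Wedge: Pb − Ps = 4.)
Quantity falls by |ΔQ| = |195 − 185| = 10.
DWL = ½ · t · |ΔQ| = ½ · 4 · 10 = $20.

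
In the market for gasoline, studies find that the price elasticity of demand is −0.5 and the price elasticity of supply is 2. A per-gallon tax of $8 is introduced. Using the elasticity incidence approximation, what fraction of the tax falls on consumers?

Incidence ratio: consumers' share ≈ εs / (εs + |εd|) = 2 / (2 + 0.5) = 0.8.
Supply is the more elastic side, so consumers bear the larger share.

Consumers' share ≈ 0.8.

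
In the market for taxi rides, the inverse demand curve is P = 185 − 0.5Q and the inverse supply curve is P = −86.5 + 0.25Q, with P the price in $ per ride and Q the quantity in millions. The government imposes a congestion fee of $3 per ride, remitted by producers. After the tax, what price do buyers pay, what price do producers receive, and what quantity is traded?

Inverting to Q(P) form: Qd = 370 − 2P; Qs = 4P + 346.
Before the tax: set 370 − 2P = 4P + 346 → P* = $4, Q* = 362.
With the tax collected from producers, supply shifts: Qs = 4(P − 3) + 346.
New equilibrium: buyers pay $6, producers receive $3, Q = 358. (Wedge: Pb − Ps = 3.)
The less price-elastic side of the market bears the larger share of a per-unit tax.

Buyers pay $6; producers receive $3; quantity = 358.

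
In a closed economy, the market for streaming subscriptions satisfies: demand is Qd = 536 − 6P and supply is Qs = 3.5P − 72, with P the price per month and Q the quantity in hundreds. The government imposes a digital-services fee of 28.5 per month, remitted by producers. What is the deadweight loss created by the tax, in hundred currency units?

Without the tax, 536 − 6P = 3.5P − 72 gives 9.5P = 608, so P* = 64 and Q* = 152.
With the tax collected from producers, supply shifts: Qs = 3.5(P − 28.5) − 72.
Solving gives Q = 89 with consumers paying 74.5 and producers receiving 46 (the 28.5 wedge).
Quantity falls by |ΔQ| = |152 − 89| = 63.
DWL = ½ · t · |ΔQ| = ½ · 28.5 · 63 = 897.75.

Deadweight loss = 897.75 hundred.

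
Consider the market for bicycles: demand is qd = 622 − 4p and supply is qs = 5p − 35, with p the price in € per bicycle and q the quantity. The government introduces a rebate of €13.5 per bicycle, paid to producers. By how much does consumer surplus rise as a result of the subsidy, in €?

Consumer surplus rises by €2587.5.

Before the subsidy: set 622 − 4p = 5p − 35 → p* = €73, q* = 330.
With a per-unit subsidy paid to producers, each receives p + 13.5 per unit sold, so supply becomes qs = 5(p + 13.5) − 35.
Solving gives q = 360 with consumers paying €65.5 and producers receiving €79 (the €13.5 wedge).
ΔCS is the trapezoid between Q = 360 and Q = 330 of height €7.5: ½ · (330 + 360) · 7.5 = €2587.5.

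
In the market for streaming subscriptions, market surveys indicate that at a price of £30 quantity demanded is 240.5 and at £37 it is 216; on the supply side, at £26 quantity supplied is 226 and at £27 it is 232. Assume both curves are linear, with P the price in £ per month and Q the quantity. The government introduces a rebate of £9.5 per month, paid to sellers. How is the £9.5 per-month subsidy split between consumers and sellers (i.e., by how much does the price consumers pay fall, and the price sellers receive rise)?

Consumers gain £6 per month; sellers gain £3.5 per month.

Demand slope: (216 − 240.5)/(37 − 30) = -3.5, so Qd = 345.5 − 3.5P.
Supply slope: (232 − 226)/(27 − 26) = 6, so Qs = 6P + 70.
Before the subsidy: set 345.5 − 3.5P = 6P + 70 → P* = £29, Q* = 244.
With a per-unit subsidy paid to sellers, each receives P + 9.5 per unit sold, so supply becomes Qs = 6(P + 9.5) + 70.
Solving gives Q = 265 with consumers paying £23 and sellers receiving £32.5 (the £9.5 wedge).
Gain to consumers: £6; to sellers: £3.5. (They sum to £9.5.)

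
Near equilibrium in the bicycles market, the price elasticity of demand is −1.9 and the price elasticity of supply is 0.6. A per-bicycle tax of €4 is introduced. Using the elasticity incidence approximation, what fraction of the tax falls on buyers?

Incidence ratio: buyers' share ≈ εs / (εs + |εd|) = 0.6 / (0.6 + 1.9) = 0.24.
Supply is the less elastic side, so buyers bear the smaller share.

Buyers' share ≈ 0.24.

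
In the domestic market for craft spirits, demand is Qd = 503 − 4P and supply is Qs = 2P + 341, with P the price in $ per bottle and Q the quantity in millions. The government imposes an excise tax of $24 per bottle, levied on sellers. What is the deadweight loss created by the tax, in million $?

Deadweight loss = $384 million.

Without the tax, 503 − 4P = 2P + 341 gives 6P = 162, so P* = $27 and Q* = 395.
With the tax collected from sellers, supply shifts: Qs = 2(P − 24) + 341.
Solving gives Q = 363 with buyers paying $35 and sellers receiving $11 (the $24 wedge).
Quantity falls by |ΔQ| = |395 − 363| = 32.
DWL = ½ · t · |ΔQ| = ½ · 24 · 32 = $384.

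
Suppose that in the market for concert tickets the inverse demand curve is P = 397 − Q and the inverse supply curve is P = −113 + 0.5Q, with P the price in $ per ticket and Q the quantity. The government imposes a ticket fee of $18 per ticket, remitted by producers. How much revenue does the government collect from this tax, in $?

Inverting to Q(P) form: Qd = 397 − P; Qs = 2P + 226.
Before the tax: set 397 − P = 2P + 226 → P* = $57, Q* = 340.
With the tax collected from producers, supply shifts: Qs = 2(P − 18) + 226.
Solving gives Q = 328 with buyers paying $69 and producers receiving $51 (the $18 wedge).
Revenue = t · Q = 18 · 328 = $5904.

Tax revenue = $5904.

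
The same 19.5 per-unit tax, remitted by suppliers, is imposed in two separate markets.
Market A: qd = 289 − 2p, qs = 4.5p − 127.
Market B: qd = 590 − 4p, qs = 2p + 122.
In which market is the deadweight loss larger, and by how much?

Market A, by 9.75.

Market A: pre-tax p* = 64, q* = 161; post-tax q = 134; deadweight loss = 263.25.
Market B: pre-tax p* = 78, q* = 278; post-tax q = 252; deadweight loss = 253.5.
Difference: 263.25 vs 253.5 → market A is larger by 9.75.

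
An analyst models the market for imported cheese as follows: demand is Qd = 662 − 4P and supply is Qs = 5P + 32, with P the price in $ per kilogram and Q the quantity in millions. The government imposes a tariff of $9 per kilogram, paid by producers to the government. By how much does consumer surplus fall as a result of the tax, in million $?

Before the tax: set 662 − 4P = 5P + 32 → P* = $70, Q* = 382.
With the tax collected from producers, supply shifts: Qs = 5(P − 9) + 32.
New equilibrium: consumers pay $75, producers receive $66, Q = 362. (Wedge: Pb − Ps = 9.)
ΔCS is the trapezoid between Q = 362 and Q = 382 of height $5: ½ · (382 + 362) · 5 = $1860.

Consumer surplus falls by $1860 million.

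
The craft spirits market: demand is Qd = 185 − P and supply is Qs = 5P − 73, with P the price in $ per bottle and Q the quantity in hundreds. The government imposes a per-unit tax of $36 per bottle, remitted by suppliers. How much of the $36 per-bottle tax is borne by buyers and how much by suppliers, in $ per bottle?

Before the tax: set 185 − P = 5P − 73 → P* = $43, Q* = 142.
With the tax collected from suppliers, supply shifts: Qs = 5(P − 36) − 73.
Solving gives Q = 112 with buyers paying $73 and suppliers receiving $37 (the $36 wedge).
Burden on buyers: $30; on suppliers: $6. (They sum to $36.)
The less price-elastic side of the market bears the larger share of a per-unit tax.

Buyers bear $30 per bottle; suppliers bear $6 per bottle.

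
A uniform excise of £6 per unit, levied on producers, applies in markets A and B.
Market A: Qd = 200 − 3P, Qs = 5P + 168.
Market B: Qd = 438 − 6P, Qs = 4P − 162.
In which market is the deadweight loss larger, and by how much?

Market B, by £9.45.

Market A: pre-tax P* = £4, Q* = 188; post-tax Q = 176.75; deadweight loss = £33.75.
Market B: pre-tax P* = £60, Q* = 78; post-tax Q = 63.6; deadweight loss = £43.2.
Difference: £33.75 vs £43.2 → market B is larger by £9.45.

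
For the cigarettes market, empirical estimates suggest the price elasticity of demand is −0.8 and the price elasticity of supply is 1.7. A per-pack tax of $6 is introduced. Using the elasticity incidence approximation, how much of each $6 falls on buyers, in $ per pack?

Buyers bear ≈ $4.08 per pack.

Incidence ratio: buyers' share ≈ εs / (εs + |εd|) = 1.7 / (1.7 + 0.8) = 0.68.
So buyers bear ≈ 0.68 × $6 = $4.08; suppliers bear $1.92.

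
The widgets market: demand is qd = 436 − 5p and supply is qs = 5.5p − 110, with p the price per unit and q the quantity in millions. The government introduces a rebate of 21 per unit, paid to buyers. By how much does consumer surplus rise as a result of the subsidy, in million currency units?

Without the subsidy, 436 − 5p = 5.5p − 110 gives 10.5p = 546, so p* = 52 and q* = 176.
With a per-unit subsidy paid to buyers, each effectively pays p − 21, so demand becomes qd = 436 − 5(p − 21).
New equilibrium: buyers pay 41, sellers receive 62, q = 231. (Wedge: pb − ps = −21.)
ΔCS is the trapezoid between Q = 231 and Q = 176 of height 11: ½ · (176 + 231) · 11 = 2238.5.

Consumer surplus rises by 2238.5 million.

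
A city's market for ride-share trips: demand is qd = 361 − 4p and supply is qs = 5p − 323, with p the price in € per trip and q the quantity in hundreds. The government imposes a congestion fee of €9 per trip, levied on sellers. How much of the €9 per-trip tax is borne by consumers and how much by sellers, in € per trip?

Before the tax: set 361 − 4p = 5p − 323 → p* = €76, q* = 57.
With the tax collected from sellers, supply shifts: qs = 5(p − 9) − 323.
Solving gives q = 37 with consumers paying €81 and sellers receiving €72 (the €9 wedge).
Burden on consumers: €5; on sellers: €4. (They sum to €9.)

Consumers bear €5 per trip; sellers bear €4 per trip.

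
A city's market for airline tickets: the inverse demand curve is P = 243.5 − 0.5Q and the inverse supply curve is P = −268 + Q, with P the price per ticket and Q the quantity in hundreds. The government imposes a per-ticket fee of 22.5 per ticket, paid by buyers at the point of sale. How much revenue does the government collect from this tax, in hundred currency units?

Rewrite in direct form: Qd = 487 − 2P and Qs = P + 268.
Before the tax: set 487 − 2P = P + 268 → P* = 73, Q* = 341.
With the tax collected from buyers, demand (in seller-price terms) shifts: Qd = 487 − 2(P + 22.5).
New equilibrium: buyers pay 80.5, producers receive 58, Q = 326. (Wedge: Pb − Ps = 22.5.)
Revenue = t · Q = 22.5 · 326 = 7335.

Tax revenue = 7335 hundred.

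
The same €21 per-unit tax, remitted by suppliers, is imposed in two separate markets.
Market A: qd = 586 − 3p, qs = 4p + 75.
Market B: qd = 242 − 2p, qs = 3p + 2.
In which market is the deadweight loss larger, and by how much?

Market A, by €113.4.

Market A: pre-tax p* = €73, q* = 367; post-tax q = 331; deadweight loss = €378.
Market B: pre-tax p* = €48, q* = 146; post-tax q = 120.8; deadweight loss = €264.6.
Difference: €378 vs €264.6 → market A is larger by €113.4.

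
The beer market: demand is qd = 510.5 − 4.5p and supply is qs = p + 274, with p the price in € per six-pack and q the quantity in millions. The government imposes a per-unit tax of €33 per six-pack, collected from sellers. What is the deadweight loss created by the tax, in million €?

Deadweight loss = €445.5 million.

Before the tax: set 510.5 − 4.5p = p + 274 → p* = €43, q* = 317.
With the tax collected from sellers, supply shifts: qs = (p − 33) + 274.
New equilibrium: buyers pay €49, sellers receive €16, q = 290. (Wedge: pb − ps = 33.)
Quantity falls by |ΔQ| = |317 − 290| = 27.
DWL = ½ · t · |ΔQ| = ½ · 33 · 27 = €445.5.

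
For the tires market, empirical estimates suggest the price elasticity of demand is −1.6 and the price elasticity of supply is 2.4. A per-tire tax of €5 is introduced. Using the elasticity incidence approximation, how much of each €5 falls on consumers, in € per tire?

Consumers bear ≈ €3 per tire.

Incidence ratio: consumers' share ≈ εs / (εs + |εd|) = 2.4 / (2.4 + 1.6) = 0.6.
So consumers bear ≈ 0.6 × €5 = €3; suppliers bear €2.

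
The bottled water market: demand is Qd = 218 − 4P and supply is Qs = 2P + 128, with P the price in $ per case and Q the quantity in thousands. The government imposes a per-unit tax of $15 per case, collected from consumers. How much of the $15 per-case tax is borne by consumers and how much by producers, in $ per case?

Without the tax, 218 − 4P = 2P + 128 gives 6P = 90, so P* = $15 and Q* = 158.
With the tax collected from consumers, demand (in seller-price terms) shifts: Qd = 218 − 4(P + 15).
New equilibrium: consumers pay $20, producers receive $5, Q = 138. (Wedge: Pb − Ps = 15.)
Burden on consumers: $5; on producers: $10. (They sum to $15.)
The less price-elastic side of the market bears the larger share of a per-unit tax.

Consumers bear $5 per case; producers bear $10 per case.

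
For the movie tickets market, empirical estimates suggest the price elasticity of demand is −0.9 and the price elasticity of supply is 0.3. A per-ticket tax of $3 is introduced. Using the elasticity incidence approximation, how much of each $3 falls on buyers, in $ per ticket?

Incidence ratio: buyers' share ≈ εs / (εs + |εd|) = 0.3 / (0.3 + 0.9) = 0.25.
So buyers bear ≈ 0.25 × $3 = $0.75; producers bear $2.25.

Buyers bear ≈ $0.75 per ticket.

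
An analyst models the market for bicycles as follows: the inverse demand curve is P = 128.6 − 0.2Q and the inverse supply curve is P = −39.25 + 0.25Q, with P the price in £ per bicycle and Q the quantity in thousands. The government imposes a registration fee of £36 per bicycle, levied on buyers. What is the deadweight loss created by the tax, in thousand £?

Rewrite in direct form: Qd = 643 − 5P and Qs = 4P + 157.
Before the tax: set 643 − 5P = 4P + 157 → P* = £54, Q* = 373.
With the tax collected from buyers, demand (in seller-price terms) shifts: Qd = 643 − 5(P + 36).
New equilibrium: buyers pay £70, suppliers receive £34, Q = 293. (Wedge: Pb − Ps = 36.)
Quantity falls by |ΔQ| = |373 − 293| = 80.
DWL = ½ · t · |ΔQ| = ½ · 36 · 80 = £1440.

Deadweight loss = £1440 thousand.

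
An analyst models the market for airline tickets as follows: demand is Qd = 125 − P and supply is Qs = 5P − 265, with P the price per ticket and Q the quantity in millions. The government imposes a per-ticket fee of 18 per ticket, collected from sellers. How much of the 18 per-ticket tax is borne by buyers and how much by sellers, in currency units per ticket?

Without the tax, 125 − P = 5P − 265 gives 6P = 390, so P* = 65 and Q* = 60.
With the tax collected from sellers, supply shifts: Qs = 5(P − 18) − 265.
Solving gives Q = 45 with buyers paying 80 and sellers receiving 62 (the 18 wedge).
Burden on buyers: 15; on sellers: 3. (They sum to 18.)

Buyers bear 15 per ticket; sellers bear 3 per ticket.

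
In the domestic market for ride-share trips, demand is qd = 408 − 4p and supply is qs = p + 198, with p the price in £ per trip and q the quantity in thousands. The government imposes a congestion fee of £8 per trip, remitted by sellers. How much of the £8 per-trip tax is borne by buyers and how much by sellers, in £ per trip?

Buyers bear £1.6 per trip; sellers bear £6.4 per trip.

Without the tax, 408 − 4p = p + 198 gives 5p = 210, so p* = £42 and q* = 240.
With the tax collected from sellers, supply shifts: qs = (p − 8) + 198.
Solving gives q = 233.6 with buyers paying £43.6 and sellers receiving £35.6 (the £8 wedge).
Burden on buyers: £1.6; on sellers: £6.4. (They sum to £8.)
The less price-elastic side of the market bears the larger share of a per-unit tax.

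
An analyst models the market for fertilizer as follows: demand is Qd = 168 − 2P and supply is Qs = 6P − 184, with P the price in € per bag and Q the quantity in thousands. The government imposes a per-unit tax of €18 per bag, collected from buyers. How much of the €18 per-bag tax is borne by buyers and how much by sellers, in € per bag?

Before the tax: set 168 − 2P = 6P − 184 → P* = €44, Q* = 80.
With the tax collected from buyers, demand (in seller-price terms) shifts: Qd = 168 − 2(P + 18).
New equilibrium: buyers pay €57.5, sellers receive €39.5, Q = 53. (Wedge: Pb − Ps = 18.)
Burden on buyers: €13.5; on sellers: €4.5. (They sum to €18.)
The less price-elastic side of the market bears the larger share of a per-unit tax.

Buyers bear €13.5 per bag; sellers bear €4.5 per bag.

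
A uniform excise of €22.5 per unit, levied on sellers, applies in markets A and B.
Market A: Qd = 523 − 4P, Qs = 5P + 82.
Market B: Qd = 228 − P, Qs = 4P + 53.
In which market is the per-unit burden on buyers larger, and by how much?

Market B, by €5.5.

Market A: pre-tax P* = €49, Q* = 327; post-tax Q = 277; per-unit burden on buyers = €12.5.
Market B: pre-tax P* = €35, Q* = 193; post-tax Q = 175; per-unit burden on buyers = €18.
Difference: €12.5 vs €18 → market B is larger by €5.5.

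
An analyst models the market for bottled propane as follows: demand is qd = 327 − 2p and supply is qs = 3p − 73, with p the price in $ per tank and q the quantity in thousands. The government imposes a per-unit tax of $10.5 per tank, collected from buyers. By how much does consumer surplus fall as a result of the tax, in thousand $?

Consumer surplus falls by $1012.41 thousand.

Without the tax, 327 − 2p = 3p − 73 gives 5p = 400, so p* = $80 and q* = 167.
With the tax collected from buyers, demand (in seller-price terms) shifts: qd = 327 − 2(p + 10.5).
New equilibrium: buyers pay $86.3, producers receive $75.8, q = 154.4. (Wedge: pb − ps = 10.5.)
ΔCS is the trapezoid between Q = 154.4 and Q = 167 of height $6.3: ½ · (167 + 154.4) · 6.3 = $1012.41.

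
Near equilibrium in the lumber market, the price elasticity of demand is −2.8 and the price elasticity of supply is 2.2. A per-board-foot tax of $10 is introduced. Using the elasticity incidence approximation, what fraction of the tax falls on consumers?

Incidence ratio: consumers' share ≈ εs / (εs + |εd|) = 2.2 / (2.2 + 2.8) = 0.44.
Supply is the less elastic side, so consumers bear the smaller share.

Consumers' share ≈ 0.44.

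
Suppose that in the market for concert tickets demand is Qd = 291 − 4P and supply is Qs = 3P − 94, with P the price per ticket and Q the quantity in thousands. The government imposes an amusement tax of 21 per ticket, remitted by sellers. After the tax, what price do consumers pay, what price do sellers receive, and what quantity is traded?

Without the tax, 291 − 4P = 3P − 94 gives 7P = 385, so P* = 55 and Q* = 71.
With the tax collected from sellers, supply shifts: Qs = 3(P − 21) − 94.
New equilibrium: consumers pay 64, sellers receive 43, Q = 35. (Wedge: Pb − Ps = 21.)
The less price-elastic side of the market bears the larger share of a per-unit tax.

Consumers pay 64; sellers receive 43; quantity = 35.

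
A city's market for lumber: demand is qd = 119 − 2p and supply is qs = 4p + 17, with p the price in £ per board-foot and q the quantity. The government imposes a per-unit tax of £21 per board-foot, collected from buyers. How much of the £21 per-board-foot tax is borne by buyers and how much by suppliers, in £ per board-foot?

Buyers bear £14 per board-foot; suppliers bear £7 per board-foot.

Without the tax, 119 − 2p = 4p + 17 gives 6p = 102, so p* = £17 and q* = 85.
With the tax collected from buyers, demand (in seller-price terms) shifts: qd = 119 − 2(p + 21).
Solving gives q = 57 with buyers paying £31 and suppliers receiving £10 (the £21 wedge).
Burden on buyers: £14; on suppliers: £7. (They sum to £21.)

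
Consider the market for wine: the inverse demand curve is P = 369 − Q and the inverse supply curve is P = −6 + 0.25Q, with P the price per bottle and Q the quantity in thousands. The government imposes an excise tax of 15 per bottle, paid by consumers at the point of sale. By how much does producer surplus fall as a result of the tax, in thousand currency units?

Rewrite in direct form: Qd = 369 − P and Qs = 4P + 24.
Before the tax: set 369 − P = 4P + 24 → P* = 69, Q* = 300.
With the tax collected from consumers, demand (in seller-price terms) shifts: Qd = 369 − (P + 15).
New equilibrium: consumers pay 81, sellers receive 66, Q = 288. (Wedge: Pb − Ps = 15.)
ΔPS is the trapezoid between Q = 288 and Q = 300 of height 3: ½ · (300 + 288) · 3 = 882.

Producer surplus falls by 882 thousand.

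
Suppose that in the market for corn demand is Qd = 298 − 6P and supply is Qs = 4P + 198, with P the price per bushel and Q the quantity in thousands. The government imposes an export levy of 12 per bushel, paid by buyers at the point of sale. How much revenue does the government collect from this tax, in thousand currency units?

Before the tax: set 298 − 6P = 4P + 198 → P* = 10, Q* = 238.
With the tax collected from buyers, demand (in seller-price terms) shifts: Qd = 298 − 6(P + 12).
Solving gives Q = 209.2 with buyers paying 14.8 and suppliers receiving 2.8 (the 12 wedge).
Revenue = t · Q = 12 · 209.2 = 2510.4.

Tax revenue = 2510.4 thousand.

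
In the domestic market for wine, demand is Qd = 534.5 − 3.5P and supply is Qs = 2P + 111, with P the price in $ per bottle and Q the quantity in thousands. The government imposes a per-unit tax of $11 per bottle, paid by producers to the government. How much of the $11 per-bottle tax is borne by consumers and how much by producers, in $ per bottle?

Consumers bear $4 per bottle; producers bear $7 per bottle.

Without the tax, 534.5 − 3.5P = 2P + 111 gives 5.5P = 423.5, so P* = $77 and Q* = 265.
With the tax collected from producers, supply shifts: Qs = 2(P − 11) + 111.
Solving gives Q = 251 with consumers paying $81 and producers receiving $70 (the $11 wedge).
Burden on consumers: $4; on producers: $7. (They sum to $11.)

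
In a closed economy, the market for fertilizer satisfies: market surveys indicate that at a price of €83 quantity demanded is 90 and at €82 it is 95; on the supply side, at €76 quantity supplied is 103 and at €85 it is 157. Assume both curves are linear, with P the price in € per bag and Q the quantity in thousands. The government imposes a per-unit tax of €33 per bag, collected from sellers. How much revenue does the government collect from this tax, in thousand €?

Demand slope: (95 − 90)/(82 − 83) = -5, so Qd = 505 − 5P.
Supply slope: (157 − 103)/(85 − 76) = 6, so Qs = 6P − 353.
Before the tax: set 505 − 5P = 6P − 353 → P* = €78, Q* = 115.
With the tax collected from sellers, supply shifts: Qs = 6(P − 33) − 353.
New equilibrium: buyers pay €96, sellers receive €63, Q = 25. (Wedge: Pb − Ps = 33.)
Revenue = t · Q = 33 · 25 = €825.

Tax revenue = €825 thousand.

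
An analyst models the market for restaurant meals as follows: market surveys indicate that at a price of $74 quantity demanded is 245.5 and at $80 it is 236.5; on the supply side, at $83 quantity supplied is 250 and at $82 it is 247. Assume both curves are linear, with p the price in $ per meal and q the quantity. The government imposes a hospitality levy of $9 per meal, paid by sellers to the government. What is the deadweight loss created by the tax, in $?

Demand slope: (236.5 − 245.5)/(80 − 74) = -1.5, so qd = 356.5 − 1.5p.
Supply slope: (247 − 250)/(82 − 83) = 3, so qs = 3p + 1.
Without the tax, 356.5 − 1.5p = 3p + 1 gives 4.5p = 355.5, so p* = $79 and q* = 238.
With the tax collected from sellers, supply shifts: qs = 3(p − 9) + 1.
New equilibrium: consumers pay $85, sellers receive $76, q = 229. (Wedge: pb − ps = 9.)
Quantity falls by |ΔQ| = |238 − 229| = 9.
DWL = ½ · t · |ΔQ| = ½ · 9 · 9 = $40.5.

Deadweight loss = $40.5.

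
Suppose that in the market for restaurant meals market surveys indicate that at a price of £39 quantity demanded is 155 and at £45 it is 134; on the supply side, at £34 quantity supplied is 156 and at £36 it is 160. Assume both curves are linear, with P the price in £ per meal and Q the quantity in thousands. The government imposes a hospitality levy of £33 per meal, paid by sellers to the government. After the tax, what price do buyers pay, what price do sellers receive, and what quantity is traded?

Demand slope: (134 − 155)/(45 − 39) = -3.5, so Qd = 291.5 − 3.5P.
Supply slope: (160 − 156)/(36 − 34) = 2, so Qs = 2P + 88.
Without the tax, 291.5 − 3.5P = 2P + 88 gives 5.5P = 203.5, so P* = £37 and Q* = 162.
With the tax collected from sellers, supply shifts: Qs = 2(P − 33) + 88.
New equilibrium: buyers pay £49, sellers receive £16, Q = 120. (Wedge: Pb − Ps = 33.)
The less price-elastic side of the market bears the larger share of a per-unit tax.

Buyers pay £49; sellers receive £16; quantity = 120.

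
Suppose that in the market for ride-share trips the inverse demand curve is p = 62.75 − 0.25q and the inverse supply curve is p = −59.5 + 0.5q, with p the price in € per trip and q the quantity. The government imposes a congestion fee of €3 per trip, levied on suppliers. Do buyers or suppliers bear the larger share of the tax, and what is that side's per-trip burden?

Rewrite in direct form: qd = 251 − 4p and qs = 2p + 119.
Without the tax, 251 − 4p = 2p + 119 gives 6p = 132, so p* = €22 and q* = 163.
With the tax collected from suppliers, supply shifts: qs = 2(p − 3) + 119.
New equilibrium: buyers pay €23, suppliers receive €20, q = 159. (Wedge: pb − ps = 3.)
Per-trip burden: buyers €1, suppliers €2.
Suppliers take the larger share because supply is less price-elastic here (demand slope 4 vs supply slope 2).
The less price-elastic side of the market bears the larger share of a per-unit tax.

Suppliers bear the larger share: €2 per trip.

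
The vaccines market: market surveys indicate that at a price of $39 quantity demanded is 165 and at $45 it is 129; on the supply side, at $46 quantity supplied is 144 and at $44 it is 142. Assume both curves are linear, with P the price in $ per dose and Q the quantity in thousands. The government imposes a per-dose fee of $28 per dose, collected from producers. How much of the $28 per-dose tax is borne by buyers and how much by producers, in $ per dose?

Buyers bear $4 per dose; producers bear $24 per dose.

Demand slope: (129 − 165)/(45 − 39) = -6, so Qd = 399 − 6P.
Supply slope: (142 − 144)/(44 − 46) = 1, so Qs = P + 98.
Without the tax, 399 − 6P = P + 98 gives 7P = 301, so P* = $43 and Q* = 141.
With the tax collected from producers, supply shifts: Qs = (P − 28) + 98.
New equilibrium: buyers pay $47, producers receive $19, Q = 117. (Wedge: Pb − Ps = 28.)
Burden on buyers: $4; on producers: $24. (They sum to $28.)
The less price-elastic side of the market bears the larger share of a per-unit tax.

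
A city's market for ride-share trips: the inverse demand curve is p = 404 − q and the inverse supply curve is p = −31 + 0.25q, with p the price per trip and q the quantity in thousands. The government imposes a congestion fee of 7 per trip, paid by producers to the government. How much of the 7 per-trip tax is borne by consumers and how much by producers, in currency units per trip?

Rewrite in direct form: qd = 404 − p and qs = 4p + 124.
Before the tax: set 404 − p = 4p + 124 → p* = 56, q* = 348.
With the tax collected from producers, supply shifts: qs = 4(p − 7) + 124.
New equilibrium: consumers pay 61.6, producers receive 54.6, q = 342.4. (Wedge: pb − ps = 7.)
Burden on consumers: 5.6; on producers: 1.4. (They sum to 7.)
The less price-elastic side of the market bears the larger share of a per-unit tax.

Consumers bear 5.6 per trip; producers bear 1.4 per trip.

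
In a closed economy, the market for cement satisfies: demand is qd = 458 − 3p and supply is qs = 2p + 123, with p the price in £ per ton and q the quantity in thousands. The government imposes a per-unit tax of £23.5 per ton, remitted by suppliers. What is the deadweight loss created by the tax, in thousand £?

Deadweight loss = £331.35 thousand.

Without the tax, 458 − 3p = 2p + 123 gives 5p = 335, so p* = £67 and q* = 257.
With the tax collected from suppliers, supply shifts: qs = 2(p − 23.5) + 123.
New equilibrium: consumers pay £76.4, suppliers receive £52.9, q = 228.8. (Wedge: pb − ps = 23.5.)
Quantity falls by |ΔQ| = |257 − 228.8| = 28.2.
DWL = ½ · t · |ΔQ| = ½ · 23.5 · 28.2 = £331.35.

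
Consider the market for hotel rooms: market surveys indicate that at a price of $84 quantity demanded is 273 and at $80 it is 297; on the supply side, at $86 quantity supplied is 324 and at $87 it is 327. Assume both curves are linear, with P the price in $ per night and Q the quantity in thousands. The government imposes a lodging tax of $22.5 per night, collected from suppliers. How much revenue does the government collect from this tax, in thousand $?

Tax revenue = $5805 thousand.

Demand slope: (297 − 273)/(80 − 84) = -6, so Qd = 777 − 6P.
Supply slope: (327 − 324)/(87 − 86) = 3, so Qs = 3P + 66.
Without the tax, 777 − 6P = 3P + 66 gives 9P = 711, so P* = $79 and Q* = 303.
With the tax collected from suppliers, supply shifts: Qs = 3(P − 22.5) + 66.
New equilibrium: consumers pay $86.5, suppliers receive $64, Q = 258. (Wedge: Pb − Ps = 22.5.)
Revenue = t · Q = 22.5 · 258 = $5805.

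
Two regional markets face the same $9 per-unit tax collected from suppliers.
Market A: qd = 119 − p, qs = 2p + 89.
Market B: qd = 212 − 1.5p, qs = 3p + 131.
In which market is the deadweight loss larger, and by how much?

Market B, by $13.5.

Market A: pre-tax p* = $10, q* = 109; post-tax q = 103; deadweight loss = $27.
Market B: pre-tax p* = $18, q* = 185; post-tax q = 176; deadweight loss = $40.5.
Difference: $27 vs $40.5 → market B is larger by $13.5.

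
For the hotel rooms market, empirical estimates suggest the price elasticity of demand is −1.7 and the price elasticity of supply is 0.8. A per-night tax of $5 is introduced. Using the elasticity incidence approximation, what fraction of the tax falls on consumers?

Incidence ratio: consumers' share ≈ εs / (εs + |εd|) = 0.8 / (0.8 + 1.7) = 0.32.
Supply is the less elastic side, so consumers bear the smaller share.

Consumers' share ≈ 0.32.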